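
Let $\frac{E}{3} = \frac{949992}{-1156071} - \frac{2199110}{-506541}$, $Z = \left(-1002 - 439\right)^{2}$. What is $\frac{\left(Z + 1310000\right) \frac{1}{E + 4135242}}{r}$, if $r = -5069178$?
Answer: $- \frac{10492668437470919}{64949660716704822782952} \approx -1.6155 \cdot 10^{-7}$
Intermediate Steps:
$Z = 2076481$ ($Z = \left(-1441\right)^{2} = 2076481$)
$E = \frac{98148447578}{9295196197}$ ($E = 3 \left(\frac{949992}{-1156071} - \frac{2199110}{-506541}\right) = 3 \left(949992 \left(- \frac{1}{1156071}\right) - - \frac{2199110}{506541}\right) = 3 \left(- \frac{316664}{385357} + \frac{2199110}{506541}\right) = 3 \cdot \frac{98148447578}{27885588591} = \frac{98148447578}{9295196197} \approx 10.559$)
$\frac{\left(Z + 1310000\right) \frac{1}{E + 4135242}}{r} = \frac{\left(2076481 + 1310000\right) \frac{1}{\frac{98148447578}{9295196197} + 4135242}}{-5069178} = \frac{3386481}{\frac{38437983860522252}{9295196197}} \left(- \frac{1}{5069178}\right) = 3386481 \cdot \frac{9295196197}{38437983860522252} \left(- \frac{1}{5069178}\right) = \frac{31478005312412757}{38437983860522252} \left(- \frac{1}{5069178}\right) = - \frac{10492668437470919}{64949660716704822782952}$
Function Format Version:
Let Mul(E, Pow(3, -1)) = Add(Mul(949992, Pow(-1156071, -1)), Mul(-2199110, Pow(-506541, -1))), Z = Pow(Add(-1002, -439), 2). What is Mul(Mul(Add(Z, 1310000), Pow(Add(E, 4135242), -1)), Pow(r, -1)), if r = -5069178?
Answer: Rational(-10492668437470919, 64949660716704822782952) ≈ -1.6155e-7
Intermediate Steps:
Z = 2076481 (Z = Pow(-1441, 2) = 2076481)
E = Rational(98148447578, 9295196197) (E = Mul(3, Add(Mul(949992, Pow(-1156071, -1)), Mul(-2199110, Pow(-506541, -1)))) = Mul(3, Add(Mul(949992, Rational(-1, 1156071)), Mul(-2199110, Rational(-1, 506541)))) = Mul(3, Add(Rational(-316664, 385357), Rational(2199110, 506541))) = Mul(3, Rational(98148447578, 27885588591)) = Rational(98148447578, 9295196197) ≈ 10.559)
Mul(Mul(Add(Z, 1310000), Pow(Add(E, 4135242), -1)), Pow(r, -1)) = Mul(Mul(Add(2076481, 1310000), Pow(Add(Rational(98148447578, 9295196197), 4135242), -1)), Pow(-5069178, -1)) = Mul(Mul(3386481, Pow(Rational(38437983860522252, 9295196197), -1)), Rational(-1, 5069178)) = Mul(Mul(3386481, Rational(9295196197, 38437983860522252)), Rational(-1, 5069178)) = Mul(Rational(31478005312412757, 38437983860522252), Rational(-1, 5069178)) = Rational(-10492668437470919, 64949660716704822782952)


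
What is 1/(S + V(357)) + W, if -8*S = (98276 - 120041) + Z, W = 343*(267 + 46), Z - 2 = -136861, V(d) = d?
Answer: 2167041416/20185 ≈ 1.0736e+5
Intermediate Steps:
Z = -136859 (Z = 2 - 136861 = -136859)
W = 107359 (W = 343*313 = 107359)
S = 19828 (S = -((98276 - 120041) - 136859)/8 = -(-21765 - 136859)/8 = -1/8*(-158624) = 19828)
1/(S + V(357)) + W = 1/(19828 + 357) + 107359 = 1/20185 + 107359 = 2167041416/20185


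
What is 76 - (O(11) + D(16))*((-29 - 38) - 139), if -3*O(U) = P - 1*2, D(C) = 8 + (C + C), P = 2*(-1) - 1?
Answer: 25978/3 ≈ 8659.3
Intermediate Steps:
P = -3 (P = -2 - 1 = -3)
D(C) = 8 + 2*C
O(U) = 5/3 (O(U) = -(-3 - 1*2)/3 = -(-3 - 2)/3 = -⅓*(-5) = 5/3)
76 - (O(11) + D(16))*((-29 - 38) - 139) = 76 - (5/3 + (8 + 2*16))*((-29 - 38) - 139) = 76 - (5/3 + (8 + 32))*(-67 - 139) = 76 - (5/3 + 40)*(-206) = 76 - 125*(-206)/3 = 76 - 1*(-25750/3) = 76 + 25750/3 = 25978/3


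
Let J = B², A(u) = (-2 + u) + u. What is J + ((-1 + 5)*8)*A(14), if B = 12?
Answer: 976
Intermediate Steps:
A(u) = -2 + 2*u
J = 144 (J = 12² = 144)
J + ((-1 + 5)*8)*A(14) = 144 + ((-1 + 5)*8)*(-2 + 2*14) = 144 + (4*8)*(-2 + 28) = 144 + 32*26 = 144 + 832 = 976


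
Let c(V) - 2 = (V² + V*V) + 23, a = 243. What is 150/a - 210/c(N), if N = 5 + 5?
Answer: -128/405 ≈ -0.31605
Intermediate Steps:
N = 10
c(V) = 25 + 2*V² (c(V) = 2 + ((V² + V*V) + 23) = 2 + ((V² + V²) + 23) = 2 + (2*V² + 23) = 2 + (23 + 2*V²) = 25 + 2*V²)
150/a - 210/c(N) = 150/243 - 210/(25 + 2*10²) = 150*(1/243) - 210/(25 + 2*100) = 50/81 - 210/(25 + 200) = 50/81 - 210/225 = 50/81 - 210*1/225 = 50/81 - 14/15 = -128/405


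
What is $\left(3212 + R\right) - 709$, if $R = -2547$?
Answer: $-44$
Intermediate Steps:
$\left(3212 + R\right) - 709 = \left(3212 - 2547\right) - 709 = 665 - 709 = -44$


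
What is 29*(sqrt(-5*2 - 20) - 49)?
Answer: -1421 + 29*I*sqrt(30) ≈ -1421.0 + 158.84*I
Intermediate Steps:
29*(sqrt(-5*2 - 20) - 49) = 29*(sqrt(-10 - 20) - 49) = 29*(sqrt(-30) - 49) = 29*(I*sqrt(30) - 49) = 29*(-49 + I*sqrt(30)) = -1421 + 29*I*sqrt(30)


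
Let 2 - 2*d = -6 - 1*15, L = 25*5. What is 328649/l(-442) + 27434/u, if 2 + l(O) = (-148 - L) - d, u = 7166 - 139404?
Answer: -43467746303/37886187 ≈ -1147.3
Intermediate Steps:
L = 125
d = 23/2 (d = 1 - (-6 - 1*15)/2 = 1 - (-6 - 15)/2 = 1 - ½*(-21) = 1 + 21/2 = 23/2 ≈ 11.500)
u = -132238
l(O) = -573/2 (l(O) = -2 + ((-148 - 1*125) - 1*23/2) = -2 + ((-148 - 125) - 23/2) = -2 + (-273 - 23/2) = -2 - 569/2 = -573/2)
328649/l(-442) + 27434/u = 328649/(-573/2) + 27434/(-132238) = 328649*(-2/573) + 27434*(-1/132238) = -657298/573 - 13717/66119 = -43467746303/37886187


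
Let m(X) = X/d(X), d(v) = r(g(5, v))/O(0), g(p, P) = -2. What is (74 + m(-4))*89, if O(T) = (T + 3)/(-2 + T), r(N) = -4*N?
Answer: 26611/4 ≈ 6652.8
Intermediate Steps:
O(T) = (3 + T)/(-2 + T)
d(v) = -16/3 (d(v) = (-4*(-2))/(((3 + 0)/(-2 + 0))) = 8/((3/(-2))) = 8/((-½*3)) = 8/(-3/2) = 8*(-⅔) = -16/3)
m(X) = -3*X/16 (m(X) = X/(-16/3) = X*(-3/16) = -3*X/16)
(74 + m(-4))*89 = (74 - 3/16*(-4))*89 = (74 + ¾)*89 = (299/4)*89 = 26611/4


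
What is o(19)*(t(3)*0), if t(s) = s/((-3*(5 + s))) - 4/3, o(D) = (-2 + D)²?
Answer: 0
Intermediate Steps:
t(s) = -4/3 + s/(-15 - 3*s) (t(s) = s/(-15 - 3*s) - 4*⅓ = s/(-15 - 3*s) - 4/3 = -4/3 + s/(-15 - 3*s))
o(19)*(t(3)*0) = (-2 + 19)²*((5*(-4 - 1*3)/(3*(5 + 3)))*0) = 17²*(((5/3)*(-4 - 3)/8)*0) = 289*(((5/3)*(⅛)*(-7))*0) = 289*(-35/24*0) = 289*0 = 0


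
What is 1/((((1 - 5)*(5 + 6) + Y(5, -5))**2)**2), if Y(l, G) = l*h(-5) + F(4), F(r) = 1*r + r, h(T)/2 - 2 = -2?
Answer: 1/1679616 ≈ 5.9537e-7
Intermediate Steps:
h(T) = 0 (h(T) = 4 + 2*(-2) = 4 - 4 = 0)
F(r) = 2*r (F(r) = r + r = 2*r)
Y(l, G) = 8 (Y(l, G) = l*0 + 2*4 = 0 + 8 = 8)
1/((((1 - 5)*(5 + 6) + Y(5, -5))**2)**2) = 1/((((1 - 5)*(5 + 6) + 8)**2)**2) = 1/(((-4*11 + 8)**2)**2) = 1/(((-44 + 8)**2)**2) = 1/(((-36)**2)**2) = 1/(1296**2) = 1/1679616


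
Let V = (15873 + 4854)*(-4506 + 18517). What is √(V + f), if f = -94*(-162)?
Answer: 15*√1290761 ≈ 17042.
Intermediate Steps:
V = 290405997 (V = 20727*14011 = 290405997)
f = 15228
√(V + f) = √(290405997 + 15228) = √290421225 = 15*√1290761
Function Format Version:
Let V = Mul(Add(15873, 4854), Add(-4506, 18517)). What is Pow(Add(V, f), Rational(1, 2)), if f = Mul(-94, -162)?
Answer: Mul(15, Pow(1290761, Rational(1, 2))) ≈ 17042.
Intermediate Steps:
V = 290405997 (V = Mul(20727, 14011) = 290405997)
f = 15228
Pow(Add(V, f), Rational(1, 2)) = Pow(Add(290405997, 15228), Rational(1, 2)) = Pow(290421225, Rational(1, 2)) = Mul(15, Pow(1290761, Rational(1, 2)))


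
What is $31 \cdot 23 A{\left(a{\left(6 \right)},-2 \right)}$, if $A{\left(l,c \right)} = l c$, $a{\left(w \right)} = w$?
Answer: $-8556$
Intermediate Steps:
$A{\left(l,c \right)} = c l$
$31 \cdot 23 A{\left(a{\left(6 \right)},-2 \right)} = 31 \cdot 23 \left(\left(-2\right) 6\right) = 713 \left(-12\right) = -8556$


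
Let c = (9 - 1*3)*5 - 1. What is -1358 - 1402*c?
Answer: -42016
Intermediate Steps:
c = 29 (c = (9 - 3)*5 - 1 = 6*5 - 1 = 30 - 1 = 29)
-1358 - 1402*c = -1358 - 1402*29 = -1358 - 40658 = -42016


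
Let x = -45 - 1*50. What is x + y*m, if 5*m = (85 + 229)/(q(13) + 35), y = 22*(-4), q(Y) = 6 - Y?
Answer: -10233/35 ≈ -292.37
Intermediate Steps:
y = -88
x = -95 (x = -45 - 50 = -95)
m = 157/70 (m = ((85 + 229)/((6 - 1*13) + 35))/5 = (314/((6 - 13) + 35))/5 = (314/(-7 + 35))/5 = (314/28)/5 = (314*(1/28))/5 = (⅕)*(157/14) = 157/70 ≈ 2.2429)
x + y*m = -95 - 88*157/70 = -95 - 6908/35 = -10233/35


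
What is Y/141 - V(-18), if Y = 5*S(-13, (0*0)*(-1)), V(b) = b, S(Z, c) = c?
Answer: 18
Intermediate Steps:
Y = 0 (Y = 5*((0*0)*(-1)) = 5*(0*(-1)) = 5*0 = 0)
Y/141 - V(-18) = 0/141 - 1*(-18) = 0*(1/141) + 18 = 0 + 18 = 18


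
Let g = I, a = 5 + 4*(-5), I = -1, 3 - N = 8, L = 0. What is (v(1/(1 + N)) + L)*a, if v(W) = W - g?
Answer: -45/4 ≈ -11.250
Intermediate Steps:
N = -5 (N = 3 - 1*8 = 3 - 8 = -5)
a = -15 (a = 5 - 20 = -15)
g = -1
v(W) = 1 + W (v(W) = W - 1*(-1) = W + 1 = 1 + W)
(v(1/(1 + N)) + L)*a = ((1 + 1/(1 - 5)) + 0)*(-15) = ((1 + 1/(-4)) + 0)*(-15) = ((1 - 1/4) + 0)*(-15) = (3/4 + 0)*(-15) = (3/4)*(-15) = -45/4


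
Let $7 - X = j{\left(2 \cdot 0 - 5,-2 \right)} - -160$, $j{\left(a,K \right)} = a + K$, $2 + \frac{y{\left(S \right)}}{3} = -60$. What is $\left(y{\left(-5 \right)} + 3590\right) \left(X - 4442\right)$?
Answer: $-15617552$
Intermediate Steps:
$y{\left(S \right)} = -186$ ($y{\left(S \right)} = -6 + 3 \left(-60\right) = -6 - 180 = -186$)
$j{\left(a,K \right)} = K + a$
$X = -146$ ($X = 7 - \left(\left(-2 + \left(2 \cdot 0 - 5\right)\right) - -160\right) = 7 - \left(\left(-2 + \left(0 - 5\right)\right) + 160\right) = 7 - \left(\left(-2 - 5\right) + 160\right) = 7 - \left(-7 + 160\right) = 7 - 153 = -146$)
$\left(y{\left(-5 \right)} + 3590\right) \left(X - 4442\right) = \left(-186 + 3590\right) \left(-146 - 4442\right) = 3404 \left(-4588\right) = -15617552$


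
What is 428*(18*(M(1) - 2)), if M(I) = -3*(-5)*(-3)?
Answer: -362088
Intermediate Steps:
M(I) = -45 (M(I) = 15*(-3) = -45)
428*(18*(M(1) - 2)) = 428*(18*(-45 - 2)) = 428*(18*(-47)) = 428*(-846) = -362088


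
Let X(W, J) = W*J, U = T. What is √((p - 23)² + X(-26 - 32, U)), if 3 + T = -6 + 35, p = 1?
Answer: 32*I ≈ 32.0*I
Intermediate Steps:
T = 26 (T = -3 + (-6 + 35) = -3 + 29 = 26)
U = 26
X(W, J) = J*W
√((p - 23)² + X(-26 - 32, U)) = √((1 - 23)² + 26*(-26 - 32)) = √((-22)² + 26*(-58)) = √(484 - 1508) = √(-1024) = 32*I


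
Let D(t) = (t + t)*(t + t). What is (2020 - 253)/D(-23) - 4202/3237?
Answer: -3171653/6849492 ≈ -0.46305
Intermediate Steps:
D(t) = 4*t**2 (D(t) = (2*t)*(2*t) = 4*t**2)
(2020 - 253)/D(-23) - 4202/3237 = (2020 - 253)/((4*(-23)**2)) - 4202/3237 = 1767/((4*529)) - 4202*1/3237 = 1767/2116 - 4202/3237 = -3171653/6849492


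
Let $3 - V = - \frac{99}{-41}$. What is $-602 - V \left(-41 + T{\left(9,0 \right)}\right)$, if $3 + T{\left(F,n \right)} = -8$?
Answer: $- \frac{23434}{41} \approx -571.56$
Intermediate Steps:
$V = \frac{24}{41}$ ($V = 3 - - \frac{99}{-41} = 3 - \left(-99\right) \left(- \frac{1}{41}\right) = 3 - \frac{99}{41} = \frac{24}{41} \approx 0.58537$)
$T{\left(F,n \right)} = -11$ ($T{\left(F,n \right)} = -3 - 8 = -11$)
$-602 - V \left(-41 + T{\left(9,0 \right)}\right) = -602 - \frac{24 \left(-41 - 11\right)}{41} = -602 - \frac{24}{41} \left(-52\right) = -602 - - \frac{1248}{41} = -602 + \frac{1248}{41} = - \frac{23434}{41}$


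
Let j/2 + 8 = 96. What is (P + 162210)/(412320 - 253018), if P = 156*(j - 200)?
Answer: 7203/7241 ≈ 0.99475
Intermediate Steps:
j = 176 (j = -16 + 2*96 = -16 + 192 = 176)
P = -3744 (P = 156*(176 - 200) = 156*(-24) = -3744)
(P + 162210)/(412320 - 253018) = (-3744 + 162210)/(412320 - 253018) = 158466/159302 = 158466*(1/159302) = 7203/7241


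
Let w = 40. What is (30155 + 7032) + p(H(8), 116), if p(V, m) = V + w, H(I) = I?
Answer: 37235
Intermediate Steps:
p(V, m) = 40 + V (p(V, m) = V + 40 = 40 + V)
(30155 + 7032) + p(H(8), 116) = (30155 + 7032) + (40 + 8) = 37187 + 48 = 37235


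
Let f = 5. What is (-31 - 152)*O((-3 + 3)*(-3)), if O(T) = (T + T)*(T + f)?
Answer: 0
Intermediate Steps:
O(T) = 2*T*(5 + T) (O(T) = (T + T)*(T + 5) = (2*T)*(5 + T) = 2*T*(5 + T))
(-31 - 152)*O((-3 + 3)*(-3)) = (-31 - 152)*(2*((-3 + 3)*(-3))*(5 + (-3 + 3)*(-3))) = -366*0*(-3)*(5 + 0*(-3)) = -366*0*(5 + 0) = -366*0*5 = -183*0 = 0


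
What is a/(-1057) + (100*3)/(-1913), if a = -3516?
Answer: 6409008/2022041 ≈ 3.1696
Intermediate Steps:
a/(-1057) + (100*3)/(-1913) = -3516/(-1057) + (100*3)/(-1913) = -3516*(-1/1057) + 300*(-1/1913) = 3516/1057 - 300/1913 = 6409008/2022041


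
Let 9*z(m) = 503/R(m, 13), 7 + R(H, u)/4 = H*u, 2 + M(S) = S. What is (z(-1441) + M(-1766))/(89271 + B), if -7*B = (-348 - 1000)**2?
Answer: 8349348161/804310530480 ≈ 0.010381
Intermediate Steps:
M(S) = -2 + S
R(H, u) = -28 + 4*H*u (R(H, u) = -28 + 4*(H*u) = -28 + 4*H*u)
z(m) = 503/(9*(-28 + 52*m)) (z(m) = (503/(-28 + 4*m*13))/9 = (503/(-28 + 52*m))/9 = 503/(9*(-28 + 52*m)))
B = -1817104/7 (B = -(-348 - 1000)**2/7 = -1/7*(-1348)**2 = -1/7*1817104 = -1817104/7 ≈ -2.5959e+5)
(z(-1441) + M(-1766))/(89271 + B) = (503/(36*(-7 + 13*(-1441))) + (-2 - 1766))/(89271 - 1817104/7) = (503/(36*(-7 - 18733)) - 1768)/(-1192207/7) = ((503/36)/(-18740) - 1768)*(-7/1192207) = ((503/36)*(-1/18740) - 1768)*(-7/1192207) = (-503/674640 - 1768)*(-7/1192207) = -1192764023/674640*(-7/1192207) = 8349348161/804310530480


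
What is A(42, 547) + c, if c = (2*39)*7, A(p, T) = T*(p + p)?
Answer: 46494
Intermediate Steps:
A(p, T) = 2*T*p (A(p, T) = T*(2*p) = 2*T*p)
c = 546 (c = 78*7 = 546)
A(42, 547) + c = 2*547*42 + 546 = 45948 + 546 = 46494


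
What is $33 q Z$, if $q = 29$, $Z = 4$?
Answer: $3828$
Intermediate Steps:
$33 q Z = 33 \cdot 29 \cdot 4 = 957 \cdot 4 = 3828$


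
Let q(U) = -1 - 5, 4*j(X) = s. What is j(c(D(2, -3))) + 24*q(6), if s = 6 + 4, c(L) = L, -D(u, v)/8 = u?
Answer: -283/2 ≈ -141.50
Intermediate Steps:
D(u, v) = -8*u
s = 10
j(X) = 5/2 (j(X) = (¼)*10 = 5/2)
q(U) = -6
j(c(D(2, -3))) + 24*q(6) = 5/2 + 24*(-6) = 5/2 - 144 = -283/2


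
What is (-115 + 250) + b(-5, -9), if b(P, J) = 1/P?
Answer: 674/5 ≈ 134.80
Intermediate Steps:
(-115 + 250) + b(-5, -9) = (-115 + 250) + 1/(-5) = 135 - ⅕ = 674/5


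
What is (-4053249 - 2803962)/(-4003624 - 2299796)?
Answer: 2285737/2101140 ≈ 1.0879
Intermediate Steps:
(-4053249 - 2803962)/(-4003624 - 2299796) = -6857211/(-6303420) = -6857211*(-1/6303420) = 2285737/2101140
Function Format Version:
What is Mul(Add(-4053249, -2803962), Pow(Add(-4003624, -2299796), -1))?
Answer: Rational(2285737, 2101140) ≈ 1.0879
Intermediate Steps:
Mul(Add(-4053249, -2803962), Pow(Add(-4003624, -2299796), -1)) = Mul(-6857211, Pow(-6303420, -1)) = Mul(-6857211, Rational(-1, 6303420)) = Rational(2285737, 2101140)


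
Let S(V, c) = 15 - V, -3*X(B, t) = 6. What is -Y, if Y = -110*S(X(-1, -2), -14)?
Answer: 1870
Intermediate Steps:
X(B, t) = -2 (X(B, t) = -⅓*6 = -2)
Y = -1870 (Y = -110*(15 - 1*(-2)) = -110*(15 + 2) = -110*17 = -1870)
-Y = -1*(-1870) = 1870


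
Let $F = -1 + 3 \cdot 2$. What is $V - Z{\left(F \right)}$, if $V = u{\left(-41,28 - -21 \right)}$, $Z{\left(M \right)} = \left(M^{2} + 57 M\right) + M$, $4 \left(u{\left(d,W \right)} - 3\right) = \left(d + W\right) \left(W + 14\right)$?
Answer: $-186$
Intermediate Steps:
$u{\left(d,W \right)} = 3 + \frac{\left(14 + W\right) \left(W + d\right)}{4}$ ($u{\left(d,W \right)} = 3 + \frac{\left(d + W\right) \left(W + 14\right)}{4} = 3 + \frac{\left(W + d\right) \left(14 + W\right)}{4} = 3 + \frac{\left(14 + W\right) \left(W + d\right)}{4}$)
$F = 5$ ($F = -1 + 6 = 5$)
$Z{\left(M \right)} = M^{2} + 58 M$
$V = 129$ ($V = 3 + \frac{\left(28 - -21\right)^{2}}{4} + \frac{7 \left(28 - -21\right)}{2} + \frac{7}{2} \left(-41\right) + \frac{1}{4} \left(28 - -21\right) \left(-41\right) = 3 + \frac{\left(28 + 21\right)^{2}}{4} + \frac{7 \left(28 + 21\right)}{2} - \frac{287}{2} + \frac{1}{4} \left(28 + 21\right) \left(-41\right) = 3 + \frac{49^{2}}{4} + \frac{7}{2} \cdot 49 - \frac{287}{2} + \frac{1}{4} \cdot 49 \left(-41\right) = 3 + \frac{1}{4} \cdot 2401 + \frac{343}{2} - \frac{287}{2} - \frac{2009}{4} = 3 + \frac{2401}{4} + \frac{343}{2} - \frac{287}{2} - \frac{2009}{4} = 129$)
$V - Z{\left(F \right)} = 129 - 5 \left(58 + 5\right) = 129 - 5 \cdot 63 = 129 - 315 = -186$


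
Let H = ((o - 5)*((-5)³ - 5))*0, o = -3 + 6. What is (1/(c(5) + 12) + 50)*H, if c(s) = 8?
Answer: 0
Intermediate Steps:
o = 3
H = 0 (H = ((3 - 5)*((-5)³ - 5))*0 = -2*(-125 - 5)*0 = -2*(-130)*0 = 260*0 = 0)
(1/(c(5) + 12) + 50)*H = (1/(8 + 12) + 50)*0 = (1/20 + 50)*0 = (1001/20)*0 = 0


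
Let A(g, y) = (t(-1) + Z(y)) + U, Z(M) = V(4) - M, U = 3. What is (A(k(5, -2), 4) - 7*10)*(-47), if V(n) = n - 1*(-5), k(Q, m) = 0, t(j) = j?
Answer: 2961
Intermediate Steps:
V(n) = 5 + n (V(n) = n + 5 = 5 + n)
Z(M) = 9 - M (Z(M) = (5 + 4) - M = 9 - M)
A(g, y) = 11 - y (A(g, y) = (-1 + (9 - y)) + 3 = (8 - y) + 3 = 11 - y)
(A(k(5, -2), 4) - 7*10)*(-47) = ((11 - 1*4) - 7*10)*(-47) = ((11 - 4) - 70)*(-47) = (7 - 70)*(-47) = -63*(-47) = 2961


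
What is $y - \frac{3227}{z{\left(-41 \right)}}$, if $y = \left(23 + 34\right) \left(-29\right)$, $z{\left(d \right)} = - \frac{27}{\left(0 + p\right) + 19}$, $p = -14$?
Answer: $- \frac{28496}{27} \approx -1055.4$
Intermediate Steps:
$z{\left(d \right)} = - \frac{27}{5}$ ($z{\left(d \right)} = - \frac{27}{\left(0 - 14\right) + 19} = - \frac{27}{-14 + 19} = - \frac{27}{5}$)
$y = -1653$ ($y = 57 \left(-29\right) = -1653$)
$y - \frac{3227}{z{\left(-41 \right)}} = -1653 - \frac{3227}{- \frac{27}{5}} = -1653 - - \frac{16135}{27} = -1653 + \frac{16135}{27} = - \frac{28496}{27}$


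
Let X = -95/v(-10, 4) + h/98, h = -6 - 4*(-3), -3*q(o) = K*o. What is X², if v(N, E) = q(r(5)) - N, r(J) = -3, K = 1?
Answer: 21362884/290521 ≈ 73.533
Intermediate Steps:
q(o) = -o/3
h = 6 (h = -6 + 12 = 6)
v(N, E) = 1 - N (v(N, E) = -⅓*(-3) - N = 1 - N)
X = -4622/539 (X = -95/(1 - 1*(-10)) + 6/98 = -95/(1 + 10) + 6*(1/98) = -95/11 + 3/49 = -4622/539 ≈ -8.5751)
X² = (-4622/539)² = 21362884/290521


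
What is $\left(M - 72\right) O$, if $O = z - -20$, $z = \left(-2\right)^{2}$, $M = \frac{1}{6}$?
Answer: $-1724$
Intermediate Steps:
$M = \frac{1}{6} \approx 0.16667$
$z = 4$
$O = 24$ ($O = 4 - -20 = 4 + 20 = 24$)
$\left(M - 72\right) O = \left(\frac{1}{6} - 72\right) 24 = \left(- \frac{431}{6}\right) 24 = -1724$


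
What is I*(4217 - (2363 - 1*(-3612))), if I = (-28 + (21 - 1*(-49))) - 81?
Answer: 68562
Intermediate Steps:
I = -39 (I = (-28 + (21 + 49)) - 81 = (-28 + 70) - 81 = 42 - 81 = -39)
I*(4217 - (2363 - 1*(-3612))) = -39*(4217 - (2363 - 1*(-3612))) = -39*(4217 - (2363 + 3612)) = -39*(4217 - 1*5975) = -39*(4217 - 5975) = -39*(-1758) = 68562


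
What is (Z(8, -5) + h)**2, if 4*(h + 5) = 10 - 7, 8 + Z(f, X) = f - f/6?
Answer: 4489/144 ≈ 31.174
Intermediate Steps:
Z(f, X) = -8 + 5*f/6 (Z(f, X) = -8 + (f - f/6) = -8 + 5*f/6)
h = -17/4 (h = -5 + (10 - 7)/4 = -5 + (1/4)*3 = -5 + 3/4 = -17/4 ≈ -4.2500)
(Z(8, -5) + h)**2 = ((-8 + (5/6)*8) - 17/4)**2 = ((-8 + 20/3) - 17/4)**2 = (-4/3 - 17/4)**2 = (-67/12)**2 = 4489/144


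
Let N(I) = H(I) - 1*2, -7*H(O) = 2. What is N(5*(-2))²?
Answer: 256/49 ≈ 5.2245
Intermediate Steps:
H(O) = -2/7 (H(O) = -⅐*2 = -2/7)
N(I) = -16/7 (N(I) = -2/7 - 1*2 = -2/7 - 2 = -16/7)
N(5*(-2))² = (-16/7)² = 256/49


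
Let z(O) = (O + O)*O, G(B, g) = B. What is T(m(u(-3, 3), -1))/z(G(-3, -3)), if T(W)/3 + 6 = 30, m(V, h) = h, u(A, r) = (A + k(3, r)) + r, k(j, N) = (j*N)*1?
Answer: 4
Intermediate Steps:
k(j, N) = N*j (k(j, N) = (N*j)*1 = N*j)
u(A, r) = A + 4*r (u(A, r) = (A + r*3) + r = (A + 3*r) + r = A + 4*r)
z(O) = 2*O² (z(O) = (2*O)*O = 2*O²)
T(W) = 72 (T(W) = -18 + 3*30 = -18 + 90 = 72)
T(m(u(-3, 3), -1))/z(G(-3, -3)) = 72/((2*(-3)²)) = 72/((2*9)) = 72/18 = 72*(1/18) = 4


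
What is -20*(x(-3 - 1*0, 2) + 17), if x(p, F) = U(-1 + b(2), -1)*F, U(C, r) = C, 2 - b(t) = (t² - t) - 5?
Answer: -500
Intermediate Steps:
b(t) = 7 + t - t² (b(t) = 2 - ((t² - t) - 5) = 2 - (-5 + t² - t) = 2 + (5 + t - t²) = 7 + t - t²)
x(p, F) = 4*F (x(p, F) = (-1 + (7 + 2 - 1*2²))*F = (-1 + (7 + 2 - 1*4))*F = (-1 + (7 + 2 - 4))*F = (-1 + 5)*F = 4*F)
-20*(x(-3 - 1*0, 2) + 17) = -20*(4*2 + 17) = -20*(8 + 17) = -20*25 = -500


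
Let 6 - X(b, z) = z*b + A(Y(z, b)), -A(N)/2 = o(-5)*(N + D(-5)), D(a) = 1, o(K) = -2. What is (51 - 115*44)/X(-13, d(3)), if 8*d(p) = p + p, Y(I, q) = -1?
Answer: -20036/63 ≈ -318.03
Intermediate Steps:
A(N) = 4 + 4*N (A(N) = -(-4)*(N + 1) = -(-4)*(1 + N) = -2*(-2 - 2*N) = 4 + 4*N)
d(p) = p/4 (d(p) = (p + p)/8 = (2*p)/8 = p/4)
X(b, z) = 6 - b*z (X(b, z) = 6 - (z*b + (4 + 4*(-1))) = 6 - (b*z + (4 - 4)) = 6 - (b*z + 0) = 6 - b*z)
(51 - 115*44)/X(-13, d(3)) = (51 - 115*44)/(6 - 1*(-13)*(¼)*3) = (51 - 5060)/(6 - 1*(-13)*¾) = -5009/(6 + 39/4) = -5009/63/4 = -5009*4/63 = -20036/63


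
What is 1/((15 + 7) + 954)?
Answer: 1/976 ≈ 0.0010246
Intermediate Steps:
1/((15 + 7) + 954) = 1/(22 + 954) = 1/976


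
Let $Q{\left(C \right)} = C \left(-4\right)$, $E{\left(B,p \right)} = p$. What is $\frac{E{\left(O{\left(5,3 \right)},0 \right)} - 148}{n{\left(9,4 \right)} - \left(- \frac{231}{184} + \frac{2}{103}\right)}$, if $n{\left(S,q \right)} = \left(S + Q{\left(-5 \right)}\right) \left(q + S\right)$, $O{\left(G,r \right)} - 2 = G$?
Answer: $- \frac{2804896}{7168329} \approx -0.39129$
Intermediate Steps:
$O{\left(G,r \right)} = 2 + G$
$Q{\left(C \right)} = - 4 C$
$n{\left(S,q \right)} = \left(20 + S\right) \left(S + q\right)$ ($n{\left(S,q \right)} = \left(S - -20\right) \left(q + S\right) = \left(S + 20\right) \left(S + q\right) = \left(20 + S\right) \left(S + q\right)$)
$\frac{E{\left(O{\left(5,3 \right)},0 \right)} - 148}{n{\left(9,4 \right)} - \left(- \frac{231}{184} + \frac{2}{103}\right)} = \frac{0 - 148}{\left(9^{2} + 20 \cdot 9 + 20 \cdot 4 + 9 \cdot 4\right) - \left(- \frac{231}{184} + \frac{2}{103}\right)} = - \frac{148}{\left(81 + 180 + 80 + 36\right) - - \frac{23425}{18952}} = - \frac{148}{377 + \left(\frac{231}{184} - \frac{2}{103}\right)} = - \frac{148}{377 + \frac{23425}{18952}} = - \frac{148}{\frac{7168329}{18952}} = \left(-148\right) \frac{18952}{7168329} = - \frac{2804896}{7168329}$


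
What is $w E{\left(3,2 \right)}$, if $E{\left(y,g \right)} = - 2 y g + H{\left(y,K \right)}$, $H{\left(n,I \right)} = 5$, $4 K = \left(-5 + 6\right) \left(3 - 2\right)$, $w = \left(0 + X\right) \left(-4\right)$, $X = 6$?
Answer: $168$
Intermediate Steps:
$w = -24$ ($w = \left(0 + 6\right) \left(-4\right) = 6 \left(-4\right) = -24$)
$K = \frac{1}{4}$ ($K = \frac{\left(-5 + 6\right) \left(3 - 2\right)}{4} = \frac{1 \cdot 1}{4} = \frac{1}{4} \cdot 1 = \frac{1}{4} \approx 0.25$)
$E{\left(y,g \right)} = 5 - 2 g y$ ($E{\left(y,g \right)} = - 2 y g + 5 = - 2 g y + 5 = 5 - 2 g y$)
$w E{\left(3,2 \right)} = - 24 \left(5 - 4 \cdot 3\right) = - 24 \left(5 - 12\right) = \left(-24\right) \left(-7\right) = 168$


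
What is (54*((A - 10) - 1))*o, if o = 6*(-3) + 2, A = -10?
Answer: 18144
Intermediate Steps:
o = -16 (o = -18 + 2 = -16)
(54*((A - 10) - 1))*o = (54*((-10 - 10) - 1))*(-16) = (54*(-20 - 1))*(-16) = (54*(-21))*(-16) = -1134*(-16) = 18144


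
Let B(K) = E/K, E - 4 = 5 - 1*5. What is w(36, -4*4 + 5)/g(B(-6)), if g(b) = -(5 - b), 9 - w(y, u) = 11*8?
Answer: 237/17 ≈ 13.941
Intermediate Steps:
E = 4 (E = 4 + (5 - 1*5) = 4 + (5 - 5) = 4 + 0 = 4)
w(y, u) = -79 (w(y, u) = 9 - 11*8 = 9 - 1*88 = 9 - 88 = -79)
B(K) = 4/K
g(b) = -5 + b
w(36, -4*4 + 5)/g(B(-6)) = -79/(-5 + 4/(-6)) = -79/(-5 + 4*(-⅙)) = -79/(-5 - ⅔) = -79/(-17/3) = -79*(-3/17) = 237/17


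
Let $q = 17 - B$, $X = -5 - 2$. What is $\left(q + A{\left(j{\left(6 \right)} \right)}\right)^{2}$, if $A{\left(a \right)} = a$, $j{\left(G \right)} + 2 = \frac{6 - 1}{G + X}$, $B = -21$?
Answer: $961$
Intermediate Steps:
$X = -7$ ($X = -5 - 2 = -7$)
$q = 38$ ($q = 17 - -21 = 17 + 21 = 38$)
$j{\left(G \right)} = -2 + \frac{5}{-7 + G}$ ($j{\left(G \right)} = -2 + \frac{6 - 1}{G - 7} = -2 + \frac{5}{-7 + G}$)
$\left(q + A{\left(j{\left(6 \right)} \right)}\right)^{2} = \left(38 + \frac{19 - 12}{-7 + 6}\right)^{2} = \left(38 + \frac{19 - 12}{-1}\right)^{2} = \left(38 - 7\right)^{2} = 31^{2} = 961$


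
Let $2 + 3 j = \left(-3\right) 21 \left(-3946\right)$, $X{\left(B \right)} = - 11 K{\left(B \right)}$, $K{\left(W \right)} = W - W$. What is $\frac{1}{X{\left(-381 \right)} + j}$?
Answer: $\frac{3}{248596} \approx 1.2068 \cdot 10^{-5}$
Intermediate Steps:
$K{\left(W \right)} = 0$
$X{\left(B \right)} = 0$ ($X{\left(B \right)} = \left(-11\right) 0 = 0$)
$j = \frac{248596}{3}$ ($j = - \frac{2}{3} + \frac{\left(-3\right) 21 \left(-3946\right)}{3} = - \frac{2}{3} + \frac{\left(-63\right) \left(-3946\right)}{3} = - \frac{2}{3} + \frac{1}{3} \cdot 248598 = - \frac{2}{3} + 82866 = \frac{248596}{3} \approx 82865.0$)
$\frac{1}{X{\left(-381 \right)} + j} = \frac{1}{0 + \frac{248596}{3}} = \frac{1}{\frac{248596}{3}} = \frac{3}{248596}$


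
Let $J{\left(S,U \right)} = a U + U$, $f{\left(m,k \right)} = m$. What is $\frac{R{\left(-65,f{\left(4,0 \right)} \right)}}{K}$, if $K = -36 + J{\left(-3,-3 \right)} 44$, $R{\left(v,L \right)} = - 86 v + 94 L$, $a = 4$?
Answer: $- \frac{2983}{348} \approx -8.5718$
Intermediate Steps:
$J{\left(S,U \right)} = 5 U$ ($J{\left(S,U \right)} = 4 U + U = 5 U$)
$K = -696$ ($K = -36 + 5 \left(-3\right) 44 = -36 - 660 = -696$)
$\frac{R{\left(-65,f{\left(4,0 \right)} \right)}}{K} = \frac{\left(-86\right) \left(-65\right) + 94 \cdot 4}{-696} = \left(5590 + 376\right) \left(- \frac{1}{696}\right) = 5966 \left(- \frac{1}{696}\right) = - \frac{2983}{348}$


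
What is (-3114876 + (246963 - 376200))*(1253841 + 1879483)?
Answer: -10164857121612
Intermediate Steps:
(-3114876 + (246963 - 376200))*(1253841 + 1879483) = (-3114876 - 129237)*3133324 = -3244113*3133324 = -10164857121612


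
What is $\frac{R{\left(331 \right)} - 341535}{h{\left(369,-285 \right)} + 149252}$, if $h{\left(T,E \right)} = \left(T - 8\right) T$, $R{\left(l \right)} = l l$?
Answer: $- \frac{231974}{282461} \approx -0.82126$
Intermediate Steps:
$R{\left(l \right)} = l^{2}$
$h{\left(T,E \right)} = T \left(-8 + T\right)$ ($h{\left(T,E \right)} = \left(-8 + T\right) T = T \left(-8 + T\right)$)
$\frac{R{\left(331 \right)} - 341535}{h{\left(369,-285 \right)} + 149252} = \frac{331^{2} - 341535}{369 \left(-8 + 369\right) + 149252} = \frac{109561 - 341535}{369 \cdot 361 + 149252} = - \frac{231974}{133209 + 149252} = - \frac{231974}{282461}$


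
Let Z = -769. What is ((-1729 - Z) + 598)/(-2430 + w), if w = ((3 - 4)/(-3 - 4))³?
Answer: 124166/833489 ≈ 0.14897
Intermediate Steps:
w = 1/343 (w = (-1/(-7))³ = (-1*(-⅐))³ = (⅐)³ = 1/343 ≈ 0.0029155)
((-1729 - Z) + 598)/(-2430 + w) = ((-1729 - 1*(-769)) + 598)/(-2430 + 1/343) = ((-1729 + 769) + 598)/(-833489/343) = (-960 + 598)*(-343/833489) = -362*(-343/833489) = 124166/833489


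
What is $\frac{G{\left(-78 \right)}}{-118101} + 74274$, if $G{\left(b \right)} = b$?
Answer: $\frac{2923944584}{39367} \approx 74274.0$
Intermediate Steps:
$\frac{G{\left(-78 \right)}}{-118101} + 74274 = - \frac{78}{-118101} + 74274 = \left(-78\right) \left(- \frac{1}{118101}\right) + 74274 = \frac{26}{39367} + 74274 = \frac{2923944584}{39367}$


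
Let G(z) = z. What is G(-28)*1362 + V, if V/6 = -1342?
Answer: -46188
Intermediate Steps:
V = -8052 (V = 6*(-1342) = -8052)
G(-28)*1362 + V = -28*1362 - 8052 = -38136 - 8052 = -46188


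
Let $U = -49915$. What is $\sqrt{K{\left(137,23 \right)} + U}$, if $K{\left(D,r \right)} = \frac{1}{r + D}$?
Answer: $\frac{i \sqrt{79863990}}{40} \approx 223.42 i$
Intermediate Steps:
$K{\left(D,r \right)} = \frac{1}{D + r}$
$\sqrt{K{\left(137,23 \right)} + U} = \sqrt{\frac{1}{137 + 23} - 49915} = \sqrt{\frac{1}{160} - 49915} = \sqrt{- \frac{7986399}{160}} = \frac{i \sqrt{79863990}}{40}$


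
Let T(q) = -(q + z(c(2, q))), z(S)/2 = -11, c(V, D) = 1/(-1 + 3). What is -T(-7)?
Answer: -29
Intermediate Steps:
c(V, D) = ½ (c(V, D) = 1/2 = ½)
z(S) = -22 (z(S) = 2*(-11) = -22)
T(q) = 22 - q (T(q) = -(q - 22) = -(-22 + q) = 22 - q)
-T(-7) = -(22 - 1*(-7)) = -(22 + 7) = -1*29 = -29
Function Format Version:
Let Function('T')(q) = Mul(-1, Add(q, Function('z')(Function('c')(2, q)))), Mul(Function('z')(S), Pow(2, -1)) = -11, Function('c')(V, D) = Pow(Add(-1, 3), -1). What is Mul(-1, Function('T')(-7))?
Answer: -29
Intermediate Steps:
Function('c')(V, D) = Rational(1, 2) (Function('c')(V, D) = Pow(2, -1) = Rational(1, 2))
Function('z')(S) = -22 (Function('z')(S) = Mul(2, -11) = -22)
Function('T')(q) = Add(22, Mul(-1, q)) (Function('T')(q) = Mul(-1, Add(q, -22)) = Mul(-1, Add(-22, q)) = Add(22, Mul(-1, q)))
Mul(-1, Function('T')(-7)) = Mul(-1, Add(22, Mul(-1, -7))) = Mul(-1, Add(22, 7)) = Mul(-1, 29) = -29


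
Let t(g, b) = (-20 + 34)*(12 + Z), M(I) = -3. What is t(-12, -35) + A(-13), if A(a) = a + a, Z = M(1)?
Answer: 100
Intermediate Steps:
Z = -3
t(g, b) = 126 (t(g, b) = (-20 + 34)*(12 - 3) = 14*9 = 126)
A(a) = 2*a
t(-12, -35) + A(-13) = 126 + 2*(-13) = 126 - 26 = 100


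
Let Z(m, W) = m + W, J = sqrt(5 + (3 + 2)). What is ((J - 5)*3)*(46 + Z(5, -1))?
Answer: -750 + 150*sqrt(10) ≈ -275.66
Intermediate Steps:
J = sqrt(10) (J = sqrt(5 + 5) = sqrt(10) ≈ 3.1623)
Z(m, W) = W + m
((J - 5)*3)*(46 + Z(5, -1)) = ((sqrt(10) - 5)*3)*(46 + (-1 + 5)) = ((-5 + sqrt(10))*3)*(46 + 4) = (-15 + 3*sqrt(10))*50 = -750 + 150*sqrt(10)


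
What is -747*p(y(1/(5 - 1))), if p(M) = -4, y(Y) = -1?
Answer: 2988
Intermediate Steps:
-747*p(y(1/(5 - 1))) = -747*(-4) = 2988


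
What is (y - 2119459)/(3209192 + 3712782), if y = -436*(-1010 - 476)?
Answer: -1471563/6921974 ≈ -0.21259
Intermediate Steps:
y = 647896 (y = -436*(-1486) = 647896)
(y - 2119459)/(3209192 + 3712782) = (647896 - 2119459)/(3209192 + 3712782) = -1471563/6921974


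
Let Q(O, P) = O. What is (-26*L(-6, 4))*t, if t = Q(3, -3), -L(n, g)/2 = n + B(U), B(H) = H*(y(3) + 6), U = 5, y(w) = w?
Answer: 6084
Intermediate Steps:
B(H) = 9*H (B(H) = H*(3 + 6) = H*9 = 9*H)
L(n, g) = -90 - 2*n (L(n, g) = -2*(n + 9*5) = -2*(n + 45) = -2*(45 + n) = -90 - 2*n)
t = 3
(-26*L(-6, 4))*t = -26*(-90 - 2*(-6))*3 = -26*(-90 + 12)*3 = -26*(-78)*3 = 2028*3 = 6084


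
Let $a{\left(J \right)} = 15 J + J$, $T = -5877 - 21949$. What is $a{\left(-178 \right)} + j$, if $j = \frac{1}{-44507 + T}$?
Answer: $- \frac{206004385}{72333} \approx -2848.0$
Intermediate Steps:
$T = -27826$ ($T = -5877 - 21949 = -27826$)
$a{\left(J \right)} = 16 J$
$j = - \frac{1}{72333}$ ($j = \frac{1}{-44507 - 27826} = \frac{1}{-72333} = - \frac{1}{72333} \approx -1.3825 \cdot 10^{-5}$)
$a{\left(-178 \right)} + j = 16 \left(-178\right) - \frac{1}{72333} = -2848 - \frac{1}{72333} = - \frac{206004385}{72333}$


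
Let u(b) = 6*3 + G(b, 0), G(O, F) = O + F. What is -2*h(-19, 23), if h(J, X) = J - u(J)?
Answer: 36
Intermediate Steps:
G(O, F) = F + O
u(b) = 18 + b (u(b) = 6*3 + (0 + b) = 18 + b)
h(J, X) = -18 (h(J, X) = J - (18 + J) = J + (-18 - J) = -18)
-2*h(-19, 23) = -2*(-18) = 36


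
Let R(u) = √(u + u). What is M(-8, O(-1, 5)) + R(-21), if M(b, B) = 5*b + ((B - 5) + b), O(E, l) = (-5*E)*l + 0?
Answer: -28 + I*√42 ≈ -28.0 + 6.4807*I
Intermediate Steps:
R(u) = √2*√u (R(u) = √(2*u) = √2*√u)
O(E, l) = -5*E*l (O(E, l) = -5*E*l + 0 = -5*E*l)
M(b, B) = -5 + B + 6*b (M(b, B) = 5*b + ((-5 + B) + b) = 5*b + (-5 + B + b) = -5 + B + 6*b)
M(-8, O(-1, 5)) + R(-21) = (-5 - 5*(-1)*5 + 6*(-8)) + √2*√(-21) = (-5 + 25 - 48) + √2*(I*√21) = -28 + I*√42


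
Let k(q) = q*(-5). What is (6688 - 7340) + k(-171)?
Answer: 203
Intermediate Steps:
k(q) = -5*q
(6688 - 7340) + k(-171) = (6688 - 7340) - 5*(-171) = -652 + 855 = 203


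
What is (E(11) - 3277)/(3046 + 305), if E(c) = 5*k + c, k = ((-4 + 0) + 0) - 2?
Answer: -3296/3351 ≈ -0.98359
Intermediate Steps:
k = -6 (k = (-4 + 0) - 2 = -4 - 2 = -6)
E(c) = -30 + c (E(c) = 5*(-6) + c = -30 + c)
(E(11) - 3277)/(3046 + 305) = ((-30 + 11) - 3277)/(3046 + 305) = (-19 - 3277)/3351 = -3296*1/3351 = -3296/3351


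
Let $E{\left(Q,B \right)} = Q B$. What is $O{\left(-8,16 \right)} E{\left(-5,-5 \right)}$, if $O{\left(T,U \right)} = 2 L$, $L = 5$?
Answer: $250$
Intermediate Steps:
$E{\left(Q,B \right)} = B Q$
$O{\left(T,U \right)} = 10$ ($O{\left(T,U \right)} = 2 \cdot 5 = 10$)
$O{\left(-8,16 \right)} E{\left(-5,-5 \right)} = 10 \left(\left(-5\right) \left(-5\right)\right) = 10 \cdot 25 = 250$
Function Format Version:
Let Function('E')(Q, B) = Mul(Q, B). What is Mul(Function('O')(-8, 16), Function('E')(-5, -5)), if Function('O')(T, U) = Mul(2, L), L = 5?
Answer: 250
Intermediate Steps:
Function('E')(Q, B) = Mul(B, Q)
Function('O')(T, U) = 10 (Function('O')(T, U) = Mul(2, 5) = 10)
Mul(Function('O')(-8, 16), Function('E')(-5, -5)) = Mul(10, Mul(-5, -5)) = Mul(10, 25) = 250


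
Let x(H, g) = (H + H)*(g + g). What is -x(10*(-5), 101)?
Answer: 20200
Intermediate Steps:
x(H, g) = 4*H*g (x(H, g) = (2*H)*(2*g) = 4*H*g)
-x(10*(-5), 101) = -4*10*(-5)*101 = -4*(-50)*101 = -1*(-20200) = 20200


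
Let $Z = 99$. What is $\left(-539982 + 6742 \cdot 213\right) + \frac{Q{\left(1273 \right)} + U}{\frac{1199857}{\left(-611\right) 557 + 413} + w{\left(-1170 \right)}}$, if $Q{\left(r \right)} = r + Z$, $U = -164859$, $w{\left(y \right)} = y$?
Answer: $\frac{357494817423286}{398899237} \approx 8.962 \cdot 10^{5}$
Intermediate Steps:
$Q{\left(r \right)} = 99 + r$ ($Q{\left(r \right)} = r + 99 = 99 + r$)
$\left(-539982 + 6742 \cdot 213\right) + \frac{Q{\left(1273 \right)} + U}{\frac{1199857}{\left(-611\right) 557 + 413} + w{\left(-1170 \right)}} = \left(-539982 + 6742 \cdot 213\right) + \frac{\left(99 + 1273\right) - 164859}{\frac{1199857}{\left(-611\right) 557 + 413} - 1170} = \left(-539982 + 1436046\right) + \frac{1372 - 164859}{\frac{1199857}{-340327 + 413} - 1170} = 896064 - \frac{163487}{\frac{1199857}{-339914} - 1170} = 896064 - \frac{163487}{1199857 \left(- \frac{1}{339914}\right) - 1170} = 896064 - \frac{163487}{- \frac{1199857}{339914} - 1170} = 896064 - \frac{163487}{- \frac{398899237}{339914}} = 896064 - - \frac{55571520118}{398899237} = 896064 + \frac{55571520118}{398899237} = \frac{357494817423286}{398899237}$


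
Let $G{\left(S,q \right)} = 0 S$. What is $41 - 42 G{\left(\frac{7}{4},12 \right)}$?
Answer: $41$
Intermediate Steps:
$G{\left(S,q \right)} = 0$
$41 - 42 G{\left(\frac{7}{4},12 \right)} = 41 - 0 = 41 + 0 = 41$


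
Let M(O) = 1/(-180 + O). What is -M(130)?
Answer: 1/50 ≈ 0.020000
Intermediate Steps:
-M(130) = -1/(-180 + 130) = -1/(-50) = -1*(-1/50) = 1/50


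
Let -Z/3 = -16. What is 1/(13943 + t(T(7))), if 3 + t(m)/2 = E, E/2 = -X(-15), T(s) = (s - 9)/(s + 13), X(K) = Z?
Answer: 1/13745 ≈ 7.2754e-5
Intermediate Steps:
Z = 48 (Z = -3*(-16) = 48)
X(K) = 48
T(s) = (-9 + s)/(13 + s)
E = -96 (E = 2*(-1*48) = 2*(-48) = -96)
t(m) = -198 (t(m) = -6 + 2*(-96) = -6 - 192 = -198)
1/(13943 + t(T(7))) = 1/(13943 - 198) = 1/13745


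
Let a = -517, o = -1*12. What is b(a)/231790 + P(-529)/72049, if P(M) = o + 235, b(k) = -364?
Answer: 979359/642316835 ≈ 0.0015247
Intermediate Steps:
o = -12
P(M) = 223 (P(M) = -12 + 235 = 223)
b(a)/231790 + P(-529)/72049 = -364/231790 + 223/72049 = -364*1/231790 + 223*(1/72049) = -14/8915 + 223/72049 = 979359/642316835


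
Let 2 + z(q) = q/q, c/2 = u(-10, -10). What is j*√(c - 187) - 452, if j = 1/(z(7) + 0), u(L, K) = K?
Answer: -452 - 3*I*√23 ≈ -452.0 - 14.387*I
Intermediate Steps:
c = -20 (c = 2*(-10) = -20)
z(q) = -1 (z(q) = -2 + q/q = -2 + 1 = -1)
j = -1 (j = 1/(-1 + 0) = 1/(-1) = -1)
j*√(c - 187) - 452 = -√(-20 - 187) - 452 = -√(-207) - 452 = -3*I*√23 - 452 = -452 - 3*I*√23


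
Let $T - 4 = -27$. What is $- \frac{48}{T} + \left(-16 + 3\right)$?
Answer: $- \frac{251}{23} \approx -10.913$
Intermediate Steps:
$T = -23$ ($T = 4 - 27 = -23$)
$- \frac{48}{T} + \left(-16 + 3\right) = - \frac{48}{-23} + \left(-16 + 3\right) = \left(-48\right) \left(- \frac{1}{23}\right) - 13 = \frac{48}{23} - 13 = - \frac{251}{23}$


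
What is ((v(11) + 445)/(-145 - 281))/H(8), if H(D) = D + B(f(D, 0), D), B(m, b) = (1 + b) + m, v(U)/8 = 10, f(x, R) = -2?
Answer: -35/426 ≈ -0.082160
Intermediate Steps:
v(U) = 80 (v(U) = 8*10 = 80)
B(m, b) = 1 + b + m
H(D) = -1 + 2*D (H(D) = D + (1 + D - 2) = D + (-1 + D) = -1 + 2*D)
((v(11) + 445)/(-145 - 281))/H(8) = ((80 + 445)/(-145 - 281))/(-1 + 2*8) = (525/(-426))/(-1 + 16) = (525*(-1/426))/15 = -175/142*1/15 = -35/426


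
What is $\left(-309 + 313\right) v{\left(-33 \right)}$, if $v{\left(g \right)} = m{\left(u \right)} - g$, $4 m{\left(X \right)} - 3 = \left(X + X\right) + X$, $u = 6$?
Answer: $153$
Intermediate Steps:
$m{\left(X \right)} = \frac{3}{4} + \frac{3 X}{4}$ ($m{\left(X \right)} = \frac{3}{4} + \frac{\left(X + X\right) + X}{4} = \frac{3}{4} + \frac{2 X + X}{4} = \frac{3}{4} + \frac{3 X}{4}$)
$v{\left(g \right)} = \frac{21}{4} - g$ ($v{\left(g \right)} = \left(\frac{3}{4} + \frac{3}{4} \cdot 6\right) - g = \left(\frac{3}{4} + \frac{9}{2}\right) - g = \frac{21}{4} - g$)
$\left(-309 + 313\right) v{\left(-33 \right)} = \left(-309 + 313\right) \left(\frac{21}{4} - -33\right) = 4 \left(\frac{21}{4} + 33\right) = 4 \cdot \frac{153}{4} = 153$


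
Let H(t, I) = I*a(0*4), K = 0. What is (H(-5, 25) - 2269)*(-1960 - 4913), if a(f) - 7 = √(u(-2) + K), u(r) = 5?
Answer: 14392062 - 171825*√5 ≈ 1.4008e+7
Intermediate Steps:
a(f) = 7 + √5 (a(f) = 7 + √(5 + 0) = 7 + √5)
H(t, I) = I*(7 + √5)
(H(-5, 25) - 2269)*(-1960 - 4913) = (25*(7 + √5) - 2269)*(-1960 - 4913) = ((175 + 25*√5) - 2269)*(-6873) = (-2094 + 25*√5)*(-6873) = 14392062 - 171825*√5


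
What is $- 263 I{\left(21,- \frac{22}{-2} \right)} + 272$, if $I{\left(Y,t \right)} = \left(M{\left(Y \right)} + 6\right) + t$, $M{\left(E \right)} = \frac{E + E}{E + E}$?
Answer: $-4462$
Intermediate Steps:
$M{\left(E \right)} = 1$ ($M{\left(E \right)} = \frac{2 E}{2 E} = 2 E \frac{1}{2 E} = 1$)
$I{\left(Y,t \right)} = 7 + t$ ($I{\left(Y,t \right)} = \left(1 + 6\right) + t = 7 + t$)
$- 263 I{\left(21,- \frac{22}{-2} \right)} + 272 = - 263 \left(7 - \frac{22}{-2}\right) + 272 = - 263 \left(7 - -11\right) + 272 = - 263 \left(7 + 11\right) + 272 = \left(-263\right) 18 + 272 = -4734 + 272 = -4462$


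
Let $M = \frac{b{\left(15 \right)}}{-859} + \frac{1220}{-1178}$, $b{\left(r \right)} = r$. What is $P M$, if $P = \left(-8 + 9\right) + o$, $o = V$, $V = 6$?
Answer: $- \frac{3729775}{505951} \approx -7.3718$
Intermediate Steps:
$o = 6$
$P = 7$ ($P = \left(-8 + 9\right) + 6 = 1 + 6 = 7$)
$M = - \frac{532825}{505951}$ ($M = \frac{15}{-859} + \frac{1220}{-1178} = 15 \left(- \frac{1}{859}\right) + 1220 \left(- \frac{1}{1178}\right) = - \frac{15}{859} - \frac{610}{589} = - \frac{532825}{505951} \approx -1.0531$)
$P M = 7 \left(- \frac{532825}{505951}\right) = - \frac{3729775}{505951}$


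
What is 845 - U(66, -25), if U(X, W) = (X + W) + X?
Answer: 738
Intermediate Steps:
U(X, W) = W + 2*X (U(X, W) = (W + X) + X = W + 2*X)
845 - U(66, -25) = 845 - (-25 + 2*66) = 845 - (-25 + 132) = 845 - 1*107 = 845 - 107 = 738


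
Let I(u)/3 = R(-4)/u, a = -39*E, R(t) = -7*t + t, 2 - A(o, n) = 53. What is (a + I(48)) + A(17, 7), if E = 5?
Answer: -489/2 ≈ -244.50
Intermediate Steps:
A(o, n) = -51 (A(o, n) = 2 - 1*53 = 2 - 53 = -51)
R(t) = -6*t
a = -195 (a = -39*5 = -195)
I(u) = 72/u (I(u) = 3*((-6*(-4))/u) = 3*(24/u) = 72/u)
(a + I(48)) + A(17, 7) = (-195 + 72/48) - 51 = (-195 + 72*(1/48)) - 51 = (-195 + 3/2) - 51 = -387/2 - 51 = -489/2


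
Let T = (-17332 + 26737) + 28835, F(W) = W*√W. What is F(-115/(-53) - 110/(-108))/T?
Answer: 9125*√116070/20881701504 ≈ 0.00014888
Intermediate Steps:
F(W) = W^(3/2)
T = 38240 (T = 9405 + 28835 = 38240)
F(-115/(-53) - 110/(-108))/T = (-115/(-53) - 110/(-108))^(3/2)/38240 = (-115*(-1/53) - 110*(-1/108))^(3/2)*(1/38240) = (115/53 + 55/54)^(3/2)*(1/38240) = (9125/2862)^(3/2)*(1/38240) = (45625*√116070/2730348)*(1/38240) = 9125*√116070/20881701504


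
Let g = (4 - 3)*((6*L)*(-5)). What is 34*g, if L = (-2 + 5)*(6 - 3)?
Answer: -9180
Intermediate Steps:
L = 9 (L = 3*3 = 9)
g = -270 (g = (4 - 3)*((6*9)*(-5)) = 1*(54*(-5)) = 1*(-270) = -270)
34*g = 34*(-270) = -9180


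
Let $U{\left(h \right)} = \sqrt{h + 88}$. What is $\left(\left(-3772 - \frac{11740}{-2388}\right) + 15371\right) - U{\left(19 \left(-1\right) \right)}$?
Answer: $\frac{6927538}{597} - \sqrt{69} \approx 11596.0$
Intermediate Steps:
$U{\left(h \right)} = \sqrt{88 + h}$
$\left(\left(-3772 - \frac{11740}{-2388}\right) + 15371\right) - U{\left(19 \left(-1\right) \right)} = \left(\left(-3772 - \frac{11740}{-2388}\right) + 15371\right) - \sqrt{88 + 19 \left(-1\right)} = \left(\left(-3772 - - \frac{2935}{597}\right) + 15371\right) - \sqrt{88 - 19} = \left(\left(-3772 + \frac{2935}{597}\right) + 15371\right) - \sqrt{69} = \left(- \frac{2248949}{597} + 15371\right) - \sqrt{69} = \frac{6927538}{597} - \sqrt{69}$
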